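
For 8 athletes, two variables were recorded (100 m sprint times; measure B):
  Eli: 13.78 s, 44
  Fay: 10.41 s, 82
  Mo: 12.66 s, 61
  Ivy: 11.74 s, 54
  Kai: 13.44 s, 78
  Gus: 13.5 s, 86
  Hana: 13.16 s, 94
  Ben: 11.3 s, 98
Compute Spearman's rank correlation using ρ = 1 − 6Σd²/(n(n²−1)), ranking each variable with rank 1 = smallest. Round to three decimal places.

Ranks of variable 1: 8, 1, 4, 3, 6, 7, 5, 2
Ranks of variable 2: 1, 5, 3, 2, 4, 6, 7, 8
d = r₁ − r₂: 7, -4, 1, 1, 2, 1, -2, -6
d²: 49, 16, 1, 1, 4, 1, 4, 36; Σd² = 112
ρ = 1 − 6·112/(8·63) = 1 − 672/504 = -0.333

-0.333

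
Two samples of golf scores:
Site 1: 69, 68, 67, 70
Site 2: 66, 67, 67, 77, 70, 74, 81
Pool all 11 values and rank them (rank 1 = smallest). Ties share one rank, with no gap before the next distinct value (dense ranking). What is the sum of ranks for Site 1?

14

Sorted (ascending): 66, 67, 67, 67, 68, 69, 70, 70, 74, 77, 81
The 3 values of 67 share dense rank 2.
The 2 values of 70 share dense rank 5.
Remaining distinct values take the next consecutive integers.
Site 1 values → pooled ranks: 69→4, 68→3, 67→2, 70→5
Rank sum = 4 + 3 + 2 + 5 = 14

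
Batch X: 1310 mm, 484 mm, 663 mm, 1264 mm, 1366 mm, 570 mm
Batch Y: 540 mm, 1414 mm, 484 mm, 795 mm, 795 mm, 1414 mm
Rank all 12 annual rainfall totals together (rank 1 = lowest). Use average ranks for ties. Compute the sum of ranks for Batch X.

37.5

Sorted (ascending): 484, 484, 540, 570, 663, 795, 795, 1264, 1310, 1366, 1414, 1414
The 2 values of 484 occupy positions 1–2 → average rank (1+2)/2 = 1.5.
The 2 values of 795 occupy positions 6–7 → average rank (6+7)/2 = 6.5.
The 2 values of 1414 occupy positions 11–12 → average rank (11+12)/2 = 11.5.
Batch X values → pooled ranks: 1310→9, 484→1.5, 663→5, 1264→8, 1366→10, 570→4
Rank sum = 9 + 1.5 + 5 + 8 + 10 + 4 = 37.5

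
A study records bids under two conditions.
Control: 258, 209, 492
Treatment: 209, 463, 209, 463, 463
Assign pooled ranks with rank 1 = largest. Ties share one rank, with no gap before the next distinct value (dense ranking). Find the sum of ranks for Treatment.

Sorted (descending): 492, 463, 463, 463, 258, 209, 209, 209
The 3 values of 463 share dense rank 2.
The 3 values of 209 share dense rank 4.
Remaining distinct values take the next consecutive integers.
Treatment values → pooled ranks: 209→4, 463→2, 209→4, 463→2, 463→2
Rank sum = 4 + 2 + 4 + 2 + 2 = 14

14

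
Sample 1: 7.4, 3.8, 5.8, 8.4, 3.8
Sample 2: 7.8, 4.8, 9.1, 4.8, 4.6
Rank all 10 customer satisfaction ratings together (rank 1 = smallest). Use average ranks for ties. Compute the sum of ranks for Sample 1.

25

Sorted (ascending): 3.8, 3.8, 4.6, 4.8, 4.8, 5.8, 7.4, 7.8, 8.4, 9.1
The 2 values of 3.8 occupy positions 1–2 → average rank (1+2)/2 = 1.5.
The 2 values of 4.8 occupy positions 4–5 → average rank (4+5)/2 = 4.5.
Sample 1 values → pooled ranks: 7.4→7, 3.8→1.5, 5.8→6, 8.4→9, 3.8→1.5
Rank sum = 7 + 1.5 + 6 + 9 + 1.5 = 25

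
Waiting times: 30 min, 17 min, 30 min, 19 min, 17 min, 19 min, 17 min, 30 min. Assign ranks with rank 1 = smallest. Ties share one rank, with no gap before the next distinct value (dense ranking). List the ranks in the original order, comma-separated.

3, 1, 3, 2, 1, 2, 1, 3

Sorted (ascending): 17, 17, 17, 19, 19, 30, 30, 30
The 3 values of 17 share dense rank 1.
The 2 values of 19 share dense rank 2.
The 3 values of 30 share dense rank 3.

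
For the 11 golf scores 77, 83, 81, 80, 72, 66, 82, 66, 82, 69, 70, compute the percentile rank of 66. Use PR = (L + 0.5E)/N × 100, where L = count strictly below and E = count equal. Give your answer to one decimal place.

9.1

N = 11.
Strictly below 66: 0. Equal to 66: 2.
PR = (0 + 0.5·2)/11 × 100 = 9.1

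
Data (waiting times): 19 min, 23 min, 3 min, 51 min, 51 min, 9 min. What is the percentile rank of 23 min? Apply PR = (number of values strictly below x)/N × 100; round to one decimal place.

N = 6.
Strictly below 23: 3. Equal to 23: 1.
PR = 3/6 × 100 = 50.0

50.0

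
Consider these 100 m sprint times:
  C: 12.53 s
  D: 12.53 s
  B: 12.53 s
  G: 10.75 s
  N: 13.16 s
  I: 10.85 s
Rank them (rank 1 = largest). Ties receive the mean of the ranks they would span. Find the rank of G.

Sorted (descending): 13.16, 12.53, 12.53, 12.53, 10.85, 10.75
The 3 values of 12.53 occupy positions 2–4 → average rank 3.
G has value 10.75 s → rank 6.

6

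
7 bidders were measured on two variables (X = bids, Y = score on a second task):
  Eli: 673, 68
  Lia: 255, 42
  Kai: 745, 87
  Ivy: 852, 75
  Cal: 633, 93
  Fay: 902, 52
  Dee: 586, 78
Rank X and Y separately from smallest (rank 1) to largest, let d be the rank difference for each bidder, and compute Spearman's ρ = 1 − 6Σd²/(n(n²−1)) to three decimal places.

0.000

Ranks of variable 1: 4, 1, 5, 6, 3, 7, 2
Ranks of variable 2: 3, 1, 6, 4, 7, 2, 5
d = r₁ − r₂: 1, 0, -1, 2, -4, 5, -3
d²: 1, 0, 1, 4, 16, 25, 9; Σd² = 56
ρ = 1 − 6·56/(7·48) = 1 − 336/336 = 0.000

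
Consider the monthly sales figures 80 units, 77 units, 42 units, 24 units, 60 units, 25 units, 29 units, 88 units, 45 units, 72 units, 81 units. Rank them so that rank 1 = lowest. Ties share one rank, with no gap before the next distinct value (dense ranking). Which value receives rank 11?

Sorted (ascending): 24, 25, 29, 42, 45, 60, 72, 77, 80, 81, 88
No ties — each value takes its position as its rank.
Rank 11 → value 88.

88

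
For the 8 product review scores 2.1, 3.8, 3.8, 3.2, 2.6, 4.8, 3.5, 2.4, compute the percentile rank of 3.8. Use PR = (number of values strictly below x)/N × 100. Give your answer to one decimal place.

N = 8.
Strictly below 3.8: 5. Equal to 3.8: 2.
PR = 5/8 × 100 = 62.5

62.5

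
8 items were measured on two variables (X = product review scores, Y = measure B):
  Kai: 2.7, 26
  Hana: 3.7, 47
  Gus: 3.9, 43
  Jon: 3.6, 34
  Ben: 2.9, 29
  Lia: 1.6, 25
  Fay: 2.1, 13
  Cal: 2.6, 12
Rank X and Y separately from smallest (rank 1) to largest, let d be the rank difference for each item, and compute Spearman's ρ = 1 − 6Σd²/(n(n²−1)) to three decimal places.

Ranks of variable 1: 4, 7, 8, 6, 5, 1, 2, 3
Ranks of variable 2: 4, 8, 7, 6, 5, 3, 2, 1
d = r₁ − r₂: 0, -1, 1, 0, 0, -2, 0, 2
d²: 0, 1, 1, 0, 0, 4, 0, 4; Σd² = 10
ρ = 1 − 6·10/(8·63) = 1 − 60/504 = 0.881

0.881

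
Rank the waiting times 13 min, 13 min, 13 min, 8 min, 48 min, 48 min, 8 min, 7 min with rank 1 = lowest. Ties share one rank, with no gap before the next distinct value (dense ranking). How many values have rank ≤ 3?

Sorted (ascending): 7, 8, 8, 13, 13, 13, 48, 48
The 2 values of 8 share dense rank 2.
The 3 values of 13 share dense rank 3.
The 2 values of 48 share dense rank 4.
Remaining distinct values take the next consecutive integers.
Ranks ≤ 3: {1, 2, 2, 3, 3, 3} → 6 values.

6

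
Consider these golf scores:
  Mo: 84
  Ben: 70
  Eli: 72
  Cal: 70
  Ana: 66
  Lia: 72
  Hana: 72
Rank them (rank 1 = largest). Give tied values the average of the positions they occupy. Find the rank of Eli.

3

Sorted (descending): 84, 72, 72, 72, 70, 70, 66
The 3 values of 72 occupy positions 2–4 → average rank 3.
The 2 values of 70 occupy positions 5–6 → average rank (5+6)/2 = 5.5.
Eli has value 72 → rank 3.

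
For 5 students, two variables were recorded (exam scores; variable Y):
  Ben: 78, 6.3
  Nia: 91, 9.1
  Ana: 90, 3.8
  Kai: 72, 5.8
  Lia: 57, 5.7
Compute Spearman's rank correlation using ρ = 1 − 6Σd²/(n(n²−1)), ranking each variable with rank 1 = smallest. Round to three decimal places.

0.400

Ranks of variable 1: 3, 5, 4, 2, 1
Ranks of variable 2: 4, 5, 1, 3, 2
d = r₁ − r₂: -1, 0, 3, -1, -1
d²: 1, 0, 9, 1, 1; Σd² = 12
ρ = 1 − 6·12/(5·24) = 1 − 72/120 = 0.400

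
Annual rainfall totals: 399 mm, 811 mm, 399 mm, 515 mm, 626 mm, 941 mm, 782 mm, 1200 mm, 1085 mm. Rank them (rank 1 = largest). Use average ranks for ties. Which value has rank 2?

1085

Sorted (descending): 1200, 1085, 941, 811, 782, 626, 515, 399, 399
The 2 values of 399 occupy positions 8–9 → average rank (8+9)/2 = 8.5.
Rank 2 → value 1085.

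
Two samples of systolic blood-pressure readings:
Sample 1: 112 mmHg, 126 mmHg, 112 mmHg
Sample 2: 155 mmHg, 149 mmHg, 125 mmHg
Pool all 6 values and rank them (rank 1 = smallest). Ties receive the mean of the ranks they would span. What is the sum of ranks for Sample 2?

14

Sorted (ascending): 112, 112, 125, 126, 149, 155
The 2 values of 112 occupy positions 1–2 → average rank (1+2)/2 = 1.5.
Sample 2 values → pooled ranks: 155→6, 149→5, 125→3
Rank sum = 6 + 5 + 3 = 14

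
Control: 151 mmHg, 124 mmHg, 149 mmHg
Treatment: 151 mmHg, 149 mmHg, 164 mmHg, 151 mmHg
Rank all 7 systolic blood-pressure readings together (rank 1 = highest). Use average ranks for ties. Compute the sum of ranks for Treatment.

Sorted (descending): 164, 151, 151, 151, 149, 149, 124
The 3 values of 151 occupy positions 2–4 → average rank 3.
The 2 values of 149 occupy positions 5–6 → average rank (5+6)/2 = 5.5.
Treatment values → pooled ranks: 151→3, 149→5.5, 164→1, 151→3
Rank sum = 3 + 5.5 + 1 + 3 = 12.5

12.5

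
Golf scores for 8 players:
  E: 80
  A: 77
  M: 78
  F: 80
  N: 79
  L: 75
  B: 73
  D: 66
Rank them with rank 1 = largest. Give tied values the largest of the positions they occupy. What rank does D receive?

Sorted (descending): 80, 80, 79, 78, 77, 75, 73, 66
The 2 values of 80 occupy positions 1–2 → each gets rank 2.
D has value 66 → rank 8.

8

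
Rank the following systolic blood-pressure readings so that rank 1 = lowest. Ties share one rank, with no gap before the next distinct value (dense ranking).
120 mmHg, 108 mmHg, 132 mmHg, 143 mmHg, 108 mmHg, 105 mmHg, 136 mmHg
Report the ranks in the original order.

3, 2, 4, 6, 2, 1, 5

Sorted (ascending): 105, 108, 108, 120, 132, 136, 143
The 2 values of 108 share dense rank 2.
Remaining distinct values take the next consecutive integers.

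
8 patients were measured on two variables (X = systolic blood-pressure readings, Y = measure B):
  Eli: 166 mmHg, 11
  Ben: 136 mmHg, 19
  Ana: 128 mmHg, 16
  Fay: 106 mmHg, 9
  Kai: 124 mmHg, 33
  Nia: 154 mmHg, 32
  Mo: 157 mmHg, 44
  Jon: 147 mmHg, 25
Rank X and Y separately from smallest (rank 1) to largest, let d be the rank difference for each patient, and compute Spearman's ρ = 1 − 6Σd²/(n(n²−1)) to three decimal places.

Ranks of variable 1: 8, 4, 3, 1, 2, 6, 7, 5
Ranks of variable 2: 2, 4, 3, 1, 7, 6, 8, 5
d = r₁ − r₂: 6, 0, 0, 0, -5, 0, -1, 0
d²: 36, 0, 0, 0, 25, 0, 1, 0; Σd² = 62
ρ = 1 − 6·62/(8·63) = 1 − 372/504 = 0.262

0.262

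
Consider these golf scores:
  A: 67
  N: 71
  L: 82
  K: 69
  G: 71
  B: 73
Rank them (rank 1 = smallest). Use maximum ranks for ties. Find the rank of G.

Sorted (ascending): 67, 69, 71, 71, 73, 82
The 2 values of 71 occupy positions 3–4 → each gets rank 4.
G has value 71 → rank 4.

4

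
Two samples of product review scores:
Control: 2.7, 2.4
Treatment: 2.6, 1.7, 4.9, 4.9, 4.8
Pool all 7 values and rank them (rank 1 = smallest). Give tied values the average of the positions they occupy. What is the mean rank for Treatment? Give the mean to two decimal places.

4.40

Sorted (ascending): 1.7, 2.4, 2.6, 2.7, 4.8, 4.9, 4.9
The 2 values of 4.9 occupy positions 6–7 → average rank (6+7)/2 = 6.5.
Treatment values → pooled ranks: 2.6→3, 1.7→1, 4.9→6.5, 4.9→6.5, 4.8→5
Mean rank = (3 + 1 + 6.5 + 6.5 + 5) / 5 = 4.40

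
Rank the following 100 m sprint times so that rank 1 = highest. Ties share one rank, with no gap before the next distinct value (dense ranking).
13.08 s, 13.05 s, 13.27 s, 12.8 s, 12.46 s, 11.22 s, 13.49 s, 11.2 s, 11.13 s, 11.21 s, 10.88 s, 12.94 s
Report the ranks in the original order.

3, 4, 2, 6, 7, 8, 1, 10, 11, 9, 12, 5

Sorted (descending): 13.49, 13.27, 13.08, 13.05, 12.94, 12.8, 12.46, 11.22, 11.21, 11.2, 11.13, 10.88
No ties — each value takes its position as its rank.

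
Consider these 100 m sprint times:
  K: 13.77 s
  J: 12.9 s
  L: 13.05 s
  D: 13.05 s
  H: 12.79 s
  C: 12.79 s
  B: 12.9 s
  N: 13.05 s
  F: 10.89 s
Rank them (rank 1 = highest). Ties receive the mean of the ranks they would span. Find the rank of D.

3

Sorted (descending): 13.77, 13.05, 13.05, 13.05, 12.9, 12.9, 12.79, 12.79, 10.89
The 3 values of 13.05 occupy positions 2–4 → average rank 3.
The 2 values of 12.9 occupy positions 5–6 → average rank (5+6)/2 = 5.5.
The 2 values of 12.79 occupy positions 7–8 → average rank (7+8)/2 = 7.5.
D has value 13.05 s → rank 3.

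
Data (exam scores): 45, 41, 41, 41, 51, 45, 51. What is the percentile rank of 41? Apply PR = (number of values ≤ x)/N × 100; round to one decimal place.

42.9

N = 7.
Strictly below 41: 0. Equal to 41: 3.
PR = 3/7 × 100 = 42.9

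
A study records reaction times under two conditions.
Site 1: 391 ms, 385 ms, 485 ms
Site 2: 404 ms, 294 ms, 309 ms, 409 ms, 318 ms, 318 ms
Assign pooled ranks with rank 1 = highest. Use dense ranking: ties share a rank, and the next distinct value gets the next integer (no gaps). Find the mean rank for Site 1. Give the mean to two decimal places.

3.33

Sorted (descending): 485, 409, 404, 391, 385, 318, 318, 309, 294
The 2 values of 318 share dense rank 6.
Remaining distinct values take the next consecutive integers.
Site 1 values → pooled ranks: 391→4, 385→5, 485→1
Mean rank = (4 + 5 + 1) / 3 = 3.33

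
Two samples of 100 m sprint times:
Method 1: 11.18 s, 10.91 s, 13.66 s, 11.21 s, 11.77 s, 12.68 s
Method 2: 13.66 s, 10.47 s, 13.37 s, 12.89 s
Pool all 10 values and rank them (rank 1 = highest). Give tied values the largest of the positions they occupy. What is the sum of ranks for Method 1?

37

Sorted (descending): 13.66, 13.66, 13.37, 12.89, 12.68, 11.77, 11.21, 11.18, 10.91, 10.47
The 2 values of 13.66 occupy positions 1–2 → each gets rank 2.
Method 1 values → pooled ranks: 11.18→8, 10.91→9, 13.66→2, 11.21→7, 11.77→6, 12.68→5
Rank sum = 8 + 9 + 2 + 7 + 6 + 5 = 37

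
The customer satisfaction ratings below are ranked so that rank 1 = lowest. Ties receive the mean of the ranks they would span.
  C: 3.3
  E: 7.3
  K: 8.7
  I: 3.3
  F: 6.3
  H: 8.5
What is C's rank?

1.5

Sorted (ascending): 3.3, 3.3, 6.3, 7.3, 8.5, 8.7
The 2 values of 3.3 occupy positions 1–2 → average rank (1+2)/2 = 1.5.
C has value 3.3 → rank 1.5.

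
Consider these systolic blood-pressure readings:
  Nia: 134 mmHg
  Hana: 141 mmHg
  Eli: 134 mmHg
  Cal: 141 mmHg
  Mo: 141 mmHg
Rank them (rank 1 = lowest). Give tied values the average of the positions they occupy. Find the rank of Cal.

Sorted (ascending): 134, 134, 141, 141, 141
The 2 values of 134 occupy positions 1–2 → average rank (1+2)/2 = 1.5.
The 3 values of 141 occupy positions 3–5 → average rank 4.
Cal has value 141 mmHg → rank 4.

4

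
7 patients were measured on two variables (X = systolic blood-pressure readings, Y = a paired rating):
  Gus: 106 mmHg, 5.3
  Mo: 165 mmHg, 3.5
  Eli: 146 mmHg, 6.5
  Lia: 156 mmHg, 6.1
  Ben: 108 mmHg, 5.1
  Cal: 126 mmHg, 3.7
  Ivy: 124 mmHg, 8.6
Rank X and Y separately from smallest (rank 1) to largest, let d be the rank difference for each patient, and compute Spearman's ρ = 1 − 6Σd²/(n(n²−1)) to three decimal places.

Ranks of variable 1: 1, 7, 5, 6, 2, 4, 3
Ranks of variable 2: 4, 1, 6, 5, 3, 2, 7
d = r₁ − r₂: -3, 6, -1, 1, -1, 2, -4
d²: 9, 36, 1, 1, 1, 4, 16; Σd² = 68
ρ = 1 − 6·68/(7·48) = 1 − 408/336 = -0.214

-0.214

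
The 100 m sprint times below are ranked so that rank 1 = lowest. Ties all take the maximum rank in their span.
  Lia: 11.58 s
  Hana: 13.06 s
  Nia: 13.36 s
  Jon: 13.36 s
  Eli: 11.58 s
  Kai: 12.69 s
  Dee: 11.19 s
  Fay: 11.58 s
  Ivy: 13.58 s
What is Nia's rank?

Sorted (ascending): 11.19, 11.58, 11.58, 11.58, 12.69, 13.06, 13.36, 13.36, 13.58
The 3 values of 11.58 occupy positions 2–4 → each gets rank 4.
The 2 values of 13.36 occupy positions 7–8 → each gets rank 8.
Nia has value 13.36 s → rank 8.

8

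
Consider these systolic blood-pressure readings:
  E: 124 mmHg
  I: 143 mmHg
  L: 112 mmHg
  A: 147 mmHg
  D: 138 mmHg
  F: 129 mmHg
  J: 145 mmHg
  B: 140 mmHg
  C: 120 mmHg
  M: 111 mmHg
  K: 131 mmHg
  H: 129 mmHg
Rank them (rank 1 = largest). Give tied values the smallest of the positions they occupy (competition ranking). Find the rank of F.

7

Sorted (descending): 147, 145, 143, 140, 138, 131, 129, 129, 124, 120, 112, 111
The 2 values of 129 occupy positions 7–8 → each gets rank 7.
F has value 129 mmHg → rank 7.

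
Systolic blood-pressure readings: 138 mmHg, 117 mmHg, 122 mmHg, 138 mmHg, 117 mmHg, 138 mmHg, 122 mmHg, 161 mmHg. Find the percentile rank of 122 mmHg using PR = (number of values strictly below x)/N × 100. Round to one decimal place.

N = 8.
Strictly below 122: 2. Equal to 122: 2.
PR = 2/8 × 100 = 25.0

25.0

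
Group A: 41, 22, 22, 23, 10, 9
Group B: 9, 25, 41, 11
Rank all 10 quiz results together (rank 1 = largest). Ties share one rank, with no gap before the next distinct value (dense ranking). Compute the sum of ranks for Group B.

15

Sorted (descending): 41, 41, 25, 23, 22, 22, 11, 10, 9, 9
The 2 values of 41 share dense rank 1.
The 2 values of 22 share dense rank 4.
The 2 values of 9 share dense rank 7.
Remaining distinct values take the next consecutive integers.
Group B values → pooled ranks: 9→7, 25→2, 41→1, 11→5
Rank sum = 7 + 2 + 1 + 5 = 15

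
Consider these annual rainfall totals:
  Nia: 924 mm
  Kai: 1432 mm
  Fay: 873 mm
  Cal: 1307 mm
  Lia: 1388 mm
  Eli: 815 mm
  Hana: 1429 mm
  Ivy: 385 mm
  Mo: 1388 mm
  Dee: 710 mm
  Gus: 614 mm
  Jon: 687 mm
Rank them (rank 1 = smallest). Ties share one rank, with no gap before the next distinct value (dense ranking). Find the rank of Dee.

4

Sorted (ascending): 385, 614, 687, 710, 815, 873, 924, 1307, 1388, 1388, 1429, 1432
The 2 values of 1388 share dense rank 9.
Remaining distinct values take the next consecutive integers.
Dee has value 710 mm → rank 4.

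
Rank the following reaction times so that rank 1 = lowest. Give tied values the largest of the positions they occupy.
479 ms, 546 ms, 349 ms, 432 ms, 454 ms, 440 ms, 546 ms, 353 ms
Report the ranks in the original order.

Sorted (ascending): 349, 353, 432, 440, 454, 479, 546, 546
The 2 values of 546 occupy positions 7–8 → each gets rank 8.

6, 8, 1, 3, 5, 4, 8, 2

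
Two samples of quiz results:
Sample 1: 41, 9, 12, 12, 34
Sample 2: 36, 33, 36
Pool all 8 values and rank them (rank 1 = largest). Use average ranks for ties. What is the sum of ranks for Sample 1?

26

Sorted (descending): 41, 36, 36, 34, 33, 12, 12, 9
The 2 values of 36 occupy positions 2–3 → average rank (2+3)/2 = 2.5.
The 2 values of 12 occupy positions 6–7 → average rank (6+7)/2 = 6.5.
Sample 1 values → pooled ranks: 41→1, 9→8, 12→6.5, 12→6.5, 34→4
Rank sum = 1 + 8 + 6.5 + 6.5 + 4 = 26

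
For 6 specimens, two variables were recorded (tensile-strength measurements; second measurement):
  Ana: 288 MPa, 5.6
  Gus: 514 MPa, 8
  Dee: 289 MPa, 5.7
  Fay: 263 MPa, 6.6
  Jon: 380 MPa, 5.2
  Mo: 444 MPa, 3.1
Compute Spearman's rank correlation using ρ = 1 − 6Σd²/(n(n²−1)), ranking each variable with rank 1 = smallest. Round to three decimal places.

Ranks of variable 1: 2, 6, 3, 1, 4, 5
Ranks of variable 2: 3, 6, 4, 5, 2, 1
d = r₁ − r₂: -1, 0, -1, -4, 2, 4
d²: 1, 0, 1, 16, 4, 16; Σd² = 38
ρ = 1 − 6·38/(6·35) = 1 − 228/210 = -0.086

-0.086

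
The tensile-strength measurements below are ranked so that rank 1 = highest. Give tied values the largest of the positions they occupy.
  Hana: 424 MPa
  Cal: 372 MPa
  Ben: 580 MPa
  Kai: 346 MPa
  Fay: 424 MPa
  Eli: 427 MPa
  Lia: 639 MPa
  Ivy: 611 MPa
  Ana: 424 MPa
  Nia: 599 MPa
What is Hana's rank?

8

Sorted (descending): 639, 611, 599, 580, 427, 424, 424, 424, 372, 346
The 3 values of 424 occupy positions 6–8 → each gets rank 8.
Hana has value 424 MPa → rank 8.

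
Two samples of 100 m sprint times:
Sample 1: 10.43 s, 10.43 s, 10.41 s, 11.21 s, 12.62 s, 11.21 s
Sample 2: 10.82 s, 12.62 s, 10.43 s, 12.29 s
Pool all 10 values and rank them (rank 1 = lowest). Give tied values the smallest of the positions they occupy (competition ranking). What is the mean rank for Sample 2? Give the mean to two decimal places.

Sorted (ascending): 10.41, 10.43, 10.43, 10.43, 10.82, 11.21, 11.21, 12.29, 12.62, 12.62
The 3 values of 10.43 occupy positions 2–4 → each gets rank 2.
The 2 values of 11.21 occupy positions 6–7 → each gets rank 6.
The 2 values of 12.62 occupy positions 9–10 → each gets rank 9.
Sample 2 values → pooled ranks: 10.82→5, 12.62→9, 10.43→2, 12.29→8
Mean rank = (5 + 9 + 2 + 8) / 4 = 6.00

6.00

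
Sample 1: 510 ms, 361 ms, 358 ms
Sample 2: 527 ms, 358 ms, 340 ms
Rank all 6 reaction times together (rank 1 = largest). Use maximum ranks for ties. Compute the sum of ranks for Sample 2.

12

Sorted (descending): 527, 510, 361, 358, 358, 340
The 2 values of 358 occupy positions 4–5 → each gets rank 5.
Sample 2 values → pooled ranks: 527→1, 358→5, 340→6
Rank sum = 1 + 5 + 6 = 12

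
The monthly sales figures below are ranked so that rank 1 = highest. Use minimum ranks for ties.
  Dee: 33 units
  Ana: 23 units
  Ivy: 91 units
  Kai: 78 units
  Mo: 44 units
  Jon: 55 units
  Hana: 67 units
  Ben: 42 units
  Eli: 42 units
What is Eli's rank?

6

Sorted (descending): 91, 78, 67, 55, 44, 42, 42, 33, 23
The 2 values of 42 occupy positions 6–7 → each gets rank 6.
Eli has value 42 units → rank 6.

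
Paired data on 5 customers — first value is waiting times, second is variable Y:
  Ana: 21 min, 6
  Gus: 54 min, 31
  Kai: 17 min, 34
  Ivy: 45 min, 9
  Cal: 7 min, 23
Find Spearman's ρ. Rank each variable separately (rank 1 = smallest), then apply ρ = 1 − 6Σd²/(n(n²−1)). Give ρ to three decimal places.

Ranks of variable 1: 3, 5, 2, 4, 1
Ranks of variable 2: 1, 4, 5, 2, 3
d = r₁ − r₂: 2, 1, -3, 2, -2
d²: 4, 1, 9, 4, 4; Σd² = 22
ρ = 1 − 6·22/(5·24) = 1 − 132/120 = -0.100

-0.100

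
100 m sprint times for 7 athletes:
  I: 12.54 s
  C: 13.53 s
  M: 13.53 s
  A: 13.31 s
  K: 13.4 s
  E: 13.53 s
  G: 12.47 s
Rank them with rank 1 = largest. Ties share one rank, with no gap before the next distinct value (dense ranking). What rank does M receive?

1

Sorted (descending): 13.53, 13.53, 13.53, 13.4, 13.31, 12.54, 12.47
The 3 values of 13.53 share dense rank 1.
Remaining distinct values take the next consecutive integers.
M has value 13.53 s → rank 1.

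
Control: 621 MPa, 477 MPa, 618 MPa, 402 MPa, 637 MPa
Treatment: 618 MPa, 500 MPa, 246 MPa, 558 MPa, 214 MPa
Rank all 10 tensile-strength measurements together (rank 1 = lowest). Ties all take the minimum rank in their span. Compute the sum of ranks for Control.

33

Sorted (ascending): 214, 246, 402, 477, 500, 558, 618, 618, 621, 637
The 2 values of 618 occupy positions 7–8 → each gets rank 7.
Control values → pooled ranks: 621→9, 477→4, 618→7, 402→3, 637→10
Rank sum = 9 + 4 + 7 + 3 + 10 = 33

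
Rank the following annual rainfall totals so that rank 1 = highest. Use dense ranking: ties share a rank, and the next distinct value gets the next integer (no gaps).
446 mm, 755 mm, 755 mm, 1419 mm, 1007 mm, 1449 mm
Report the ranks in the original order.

5, 4, 4, 2, 3, 1

Sorted (descending): 1449, 1419, 1007, 755, 755, 446
The 2 values of 755 share dense rank 4.
Remaining distinct values take the next consecutive integers.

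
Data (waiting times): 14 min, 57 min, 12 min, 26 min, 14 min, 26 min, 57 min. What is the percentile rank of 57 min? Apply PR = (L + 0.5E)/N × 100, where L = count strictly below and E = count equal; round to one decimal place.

85.7

N = 7.
Strictly below 57: 5. Equal to 57: 2.
PR = (5 + 0.5·2)/7 × 100 = 85.7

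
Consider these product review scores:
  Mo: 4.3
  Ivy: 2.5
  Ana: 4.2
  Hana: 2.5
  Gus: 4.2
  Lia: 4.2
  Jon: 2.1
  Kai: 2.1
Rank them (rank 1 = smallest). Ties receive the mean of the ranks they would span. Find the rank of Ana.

6

Sorted (ascending): 2.1, 2.1, 2.5, 2.5, 4.2, 4.2, 4.2, 4.3
The 2 values of 2.1 occupy positions 1–2 → average rank (1+2)/2 = 1.5.
The 2 values of 2.5 occupy positions 3–4 → average rank (3+4)/2 = 3.5.
The 3 values of 4.2 occupy positions 5–7 → average rank 6.
Ana has value 4.2 → rank 6.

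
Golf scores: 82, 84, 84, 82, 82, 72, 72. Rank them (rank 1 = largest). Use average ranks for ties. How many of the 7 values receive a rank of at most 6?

Sorted (descending): 84, 84, 82, 82, 82, 72, 72
The 2 values of 84 occupy positions 1–2 → average rank (1+2)/2 = 1.5.
The 3 values of 82 occupy positions 3–5 → average rank 4.
The 2 values of 72 occupy positions 6–7 → average rank (6+7)/2 = 6.5.
Ranks ≤ 6: {1.5, 1.5, 4, 4, 4} → 5 values.

5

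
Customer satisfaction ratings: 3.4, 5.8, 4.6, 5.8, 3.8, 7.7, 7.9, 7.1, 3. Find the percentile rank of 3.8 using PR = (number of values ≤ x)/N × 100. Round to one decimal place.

N = 9.
Strictly below 3.8: 2. Equal to 3.8: 1.
PR = 3/9 × 100 = 33.3

33.3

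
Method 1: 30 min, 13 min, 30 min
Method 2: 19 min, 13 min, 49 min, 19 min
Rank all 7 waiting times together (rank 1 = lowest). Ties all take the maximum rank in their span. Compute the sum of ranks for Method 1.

Sorted (ascending): 13, 13, 19, 19, 30, 30, 49
The 2 values of 13 occupy positions 1–2 → each gets rank 2.
The 2 values of 19 occupy positions 3–4 → each gets rank 4.
The 2 values of 30 occupy positions 5–6 → each gets rank 6.
Method 1 values → pooled ranks: 30→6, 13→2, 30→6
Rank sum = 6 + 2 + 6 = 14

14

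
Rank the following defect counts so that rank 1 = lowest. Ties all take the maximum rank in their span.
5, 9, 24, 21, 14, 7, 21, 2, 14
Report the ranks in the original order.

Sorted (ascending): 2, 5, 7, 9, 14, 14, 21, 21, 24
The 2 values of 14 occupy positions 5–6 → each gets rank 6.
The 2 values of 21 occupy positions 7–8 → each gets rank 8.

2, 4, 9, 8, 6, 3, 8, 1, 6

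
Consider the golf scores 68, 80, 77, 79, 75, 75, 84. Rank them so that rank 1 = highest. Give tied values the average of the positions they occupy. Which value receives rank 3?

Sorted (descending): 84, 80, 79, 77, 75, 75, 68
The 2 values of 75 occupy positions 5–6 → average rank (5+6)/2 = 5.5.
Rank 3 → value 79.

79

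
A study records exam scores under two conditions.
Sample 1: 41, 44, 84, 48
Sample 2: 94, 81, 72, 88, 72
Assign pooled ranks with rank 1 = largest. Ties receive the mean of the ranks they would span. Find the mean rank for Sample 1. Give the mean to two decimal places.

Sorted (descending): 94, 88, 84, 81, 72, 72, 48, 44, 41
The 2 values of 72 occupy positions 5–6 → average rank (5+6)/2 = 5.5.
Sample 1 values → pooled ranks: 41→9, 44→8, 84→3, 48→7
Mean rank = (9 + 8 + 3 + 7) / 4 = 6.75

6.75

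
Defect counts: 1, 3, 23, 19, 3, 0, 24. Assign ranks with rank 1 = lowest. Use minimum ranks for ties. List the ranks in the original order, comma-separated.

Sorted (ascending): 0, 1, 3, 3, 19, 23, 24
The 2 values of 3 occupy positions 3–4 → each gets rank 3.

2, 3, 6, 5, 3, 1, 7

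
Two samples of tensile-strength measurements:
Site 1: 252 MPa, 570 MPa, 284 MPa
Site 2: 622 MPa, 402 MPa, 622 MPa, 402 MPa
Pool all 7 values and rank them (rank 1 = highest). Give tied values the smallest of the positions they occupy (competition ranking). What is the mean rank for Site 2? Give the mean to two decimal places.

2.50

Sorted (descending): 622, 622, 570, 402, 402, 284, 252
The 2 values of 622 occupy positions 1–2 → each gets rank 1.
The 2 values of 402 occupy positions 4–5 → each gets rank 4.
Site 2 values → pooled ranks: 622→1, 402→4, 622→1, 402→4
Mean rank = (1 + 4 + 1 + 4) / 4 = 2.50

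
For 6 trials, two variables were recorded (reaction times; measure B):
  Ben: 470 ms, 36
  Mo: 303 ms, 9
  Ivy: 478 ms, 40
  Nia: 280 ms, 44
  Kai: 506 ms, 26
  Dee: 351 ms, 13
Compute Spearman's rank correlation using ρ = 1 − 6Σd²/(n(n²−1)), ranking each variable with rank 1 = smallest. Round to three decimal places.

-0.029

Ranks of variable 1: 4, 2, 5, 1, 6, 3
Ranks of variable 2: 4, 1, 5, 6, 3, 2
d = r₁ − r₂: 0, 1, 0, -5, 3, 1
d²: 0, 1, 0, 25, 9, 1; Σd² = 36
ρ = 1 − 6·36/(6·35) = 1 − 216/210 = -0.029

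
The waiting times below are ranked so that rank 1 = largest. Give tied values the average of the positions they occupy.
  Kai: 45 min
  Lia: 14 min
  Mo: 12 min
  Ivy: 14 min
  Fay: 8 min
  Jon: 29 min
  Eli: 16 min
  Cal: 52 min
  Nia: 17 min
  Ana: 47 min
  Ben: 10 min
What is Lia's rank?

7.5

Sorted (descending): 52, 47, 45, 29, 17, 16, 14, 14, 12, 10, 8
The 2 values of 14 occupy positions 7–8 → average rank (7+8)/2 = 7.5.
Lia has value 14 min → rank 7.5.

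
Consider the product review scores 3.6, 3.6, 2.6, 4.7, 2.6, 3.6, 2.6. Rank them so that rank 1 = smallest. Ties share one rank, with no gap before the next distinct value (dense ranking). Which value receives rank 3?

Sorted (ascending): 2.6, 2.6, 2.6, 3.6, 3.6, 3.6, 4.7
The 3 values of 2.6 share dense rank 1.
The 3 values of 3.6 share dense rank 2.
Remaining distinct values take the next consecutive integers.
Rank 3 → value 4.7.

4.7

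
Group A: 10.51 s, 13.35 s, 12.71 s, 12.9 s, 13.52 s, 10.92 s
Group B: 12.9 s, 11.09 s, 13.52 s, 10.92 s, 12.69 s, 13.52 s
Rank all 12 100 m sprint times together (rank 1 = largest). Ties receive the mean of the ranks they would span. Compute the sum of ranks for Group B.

Sorted (descending): 13.52, 13.52, 13.52, 13.35, 12.9, 12.9, 12.71, 12.69, 11.09, 10.92, 10.92, 10.51
The 3 values of 13.52 occupy positions 1–3 → average rank 2.
The 2 values of 12.9 occupy positions 5–6 → average rank (5+6)/2 = 5.5.
The 2 values of 10.92 occupy positions 10–11 → average rank (10+11)/2 = 10.5.
Group B values → pooled ranks: 12.9→5.5, 11.09→9, 13.52→2, 10.92→10.5, 12.69→8, 13.52→2
Rank sum = 5.5 + 9 + 2 + 10.5 + 8 + 2 = 37

37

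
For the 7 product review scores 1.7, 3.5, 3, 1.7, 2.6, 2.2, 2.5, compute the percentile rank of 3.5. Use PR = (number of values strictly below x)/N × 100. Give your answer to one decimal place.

85.7

N = 7.
Strictly below 3.5: 6. Equal to 3.5: 1.
PR = 6/7 × 100 = 85.7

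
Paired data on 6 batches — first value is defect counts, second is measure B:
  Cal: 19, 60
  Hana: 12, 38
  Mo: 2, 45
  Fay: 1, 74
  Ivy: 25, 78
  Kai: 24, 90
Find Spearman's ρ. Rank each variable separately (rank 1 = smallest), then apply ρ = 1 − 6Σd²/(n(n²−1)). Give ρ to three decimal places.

Ranks of variable 1: 4, 3, 2, 1, 6, 5
Ranks of variable 2: 3, 1, 2, 4, 5, 6
d = r₁ − r₂: 1, 2, 0, -3, 1, -1
d²: 1, 4, 0, 9, 1, 1; Σd² = 16
ρ = 1 − 6·16/(6·35) = 1 − 96/210 = 0.543

0.543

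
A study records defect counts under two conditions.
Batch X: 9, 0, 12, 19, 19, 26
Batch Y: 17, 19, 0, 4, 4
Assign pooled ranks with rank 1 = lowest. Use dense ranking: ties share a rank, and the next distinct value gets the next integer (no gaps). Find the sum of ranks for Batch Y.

Sorted (ascending): 0, 0, 4, 4, 9, 12, 17, 19, 19, 19, 26
The 2 values of 0 share dense rank 1.
The 2 values of 4 share dense rank 2.
The 3 values of 19 share dense rank 6.
Remaining distinct values take the next consecutive integers.
Batch Y values → pooled ranks: 17→5, 19→6, 0→1, 4→2, 4→2
Rank sum = 5 + 6 + 1 + 2 + 2 = 16

16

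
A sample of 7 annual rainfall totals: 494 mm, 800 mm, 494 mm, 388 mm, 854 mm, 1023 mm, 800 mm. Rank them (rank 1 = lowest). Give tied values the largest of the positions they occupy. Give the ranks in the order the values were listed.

3, 5, 3, 1, 6, 7, 5

Sorted (ascending): 388, 494, 494, 800, 800, 854, 1023
The 2 values of 494 occupy positions 2–3 → each gets rank 3.
The 2 values of 800 occupy positions 4–5 → each gets rank 5.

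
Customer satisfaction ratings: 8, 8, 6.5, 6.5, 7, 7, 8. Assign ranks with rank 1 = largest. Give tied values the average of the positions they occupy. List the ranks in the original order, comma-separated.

Sorted (descending): 8, 8, 8, 7, 7, 6.5, 6.5
The 3 values of 8 occupy positions 1–3 → average rank 2.
The 2 values of 7 occupy positions 4–5 → average rank (4+5)/2 = 4.5.
The 2 values of 6.5 occupy positions 6–7 → average rank (6+7)/2 = 6.5.

2, 2, 6.5, 6.5, 4.5, 4.5, 2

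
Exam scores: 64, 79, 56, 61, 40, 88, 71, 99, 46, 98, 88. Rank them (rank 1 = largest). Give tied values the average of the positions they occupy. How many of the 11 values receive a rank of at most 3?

2

Sorted (descending): 99, 98, 88, 88, 79, 71, 64, 61, 56, 46, 40
The 2 values of 88 occupy positions 3–4 → average rank (3+4)/2 = 3.5.
Ranks ≤ 3: {1, 2} → 2 values.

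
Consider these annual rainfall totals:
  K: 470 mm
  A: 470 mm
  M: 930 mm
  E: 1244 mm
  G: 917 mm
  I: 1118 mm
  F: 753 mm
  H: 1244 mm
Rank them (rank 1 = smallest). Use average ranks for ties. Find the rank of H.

7.5

Sorted (ascending): 470, 470, 753, 917, 930, 1118, 1244, 1244
The 2 values of 470 occupy positions 1–2 → average rank (1+2)/2 = 1.5.
The 2 values of 1244 occupy positions 7–8 → average rank (7+8)/2 = 7.5.
H has value 1244 mm → rank 7.5.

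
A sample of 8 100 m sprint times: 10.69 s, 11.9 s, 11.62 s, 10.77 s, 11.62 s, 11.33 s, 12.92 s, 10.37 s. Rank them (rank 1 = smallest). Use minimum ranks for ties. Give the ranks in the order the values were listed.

Sorted (ascending): 10.37, 10.69, 10.77, 11.33, 11.62, 11.62, 11.9, 12.92
The 2 values of 11.62 occupy positions 5–6 → each gets rank 5.

2, 7, 5, 3, 5, 4, 8, 1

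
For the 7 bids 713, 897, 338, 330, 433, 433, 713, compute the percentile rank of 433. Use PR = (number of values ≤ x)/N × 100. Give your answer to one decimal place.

N = 7.
Strictly below 433: 2. Equal to 433: 2.
PR = 4/7 × 100 = 57.1

57.1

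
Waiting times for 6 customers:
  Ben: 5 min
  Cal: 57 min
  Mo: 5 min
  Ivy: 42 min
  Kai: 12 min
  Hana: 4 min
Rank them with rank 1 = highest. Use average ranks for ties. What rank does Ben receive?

Sorted (descending): 57, 42, 12, 5, 5, 4
The 2 values of 5 occupy positions 4–5 → average rank (4+5)/2 = 4.5.
Ben has value 5 min → rank 4.5.

4.5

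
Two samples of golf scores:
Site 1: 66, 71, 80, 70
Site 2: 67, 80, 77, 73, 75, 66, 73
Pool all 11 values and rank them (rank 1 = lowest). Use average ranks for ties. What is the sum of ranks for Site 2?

45

Sorted (ascending): 66, 66, 67, 70, 71, 73, 73, 75, 77, 80, 80
The 2 values of 66 occupy positions 1–2 → average rank (1+2)/2 = 1.5.
The 2 values of 73 occupy positions 6–7 → average rank (6+7)/2 = 6.5.
The 2 values of 80 occupy positions 10–11 → average rank (10+11)/2 = 10.5.
Site 2 values → pooled ranks: 67→3, 80→10.5, 77→9, 73→6.5, 75→8, 66→1.5, 73→6.5
Rank sum = 3 + 10.5 + 9 + 6.5 + 8 + 1.5 + 6.5 = 45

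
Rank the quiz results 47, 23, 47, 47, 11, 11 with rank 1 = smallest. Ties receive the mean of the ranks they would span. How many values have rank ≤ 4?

Sorted (ascending): 11, 11, 23, 47, 47, 47
The 2 values of 11 occupy positions 1–2 → average rank (1+2)/2 = 1.5.
The 3 values of 47 occupy positions 4–6 → average rank 5.
Ranks ≤ 4: {1.5, 1.5, 3} → 3 values.

3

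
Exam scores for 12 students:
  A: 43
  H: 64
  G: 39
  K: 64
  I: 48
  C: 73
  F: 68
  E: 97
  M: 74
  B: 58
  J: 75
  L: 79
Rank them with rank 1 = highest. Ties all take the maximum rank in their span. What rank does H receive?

Sorted (descending): 97, 79, 75, 74, 73, 68, 64, 64, 58, 48, 43, 39
The 2 values of 64 occupy positions 7–8 → each gets rank 8.
H has value 64 → rank 8.

8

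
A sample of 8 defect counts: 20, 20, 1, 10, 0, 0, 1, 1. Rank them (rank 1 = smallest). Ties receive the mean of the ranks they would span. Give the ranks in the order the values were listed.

7.5, 7.5, 4, 6, 1.5, 1.5, 4, 4

Sorted (ascending): 0, 0, 1, 1, 1, 10, 20, 20
The 2 values of 0 occupy positions 1–2 → average rank (1+2)/2 = 1.5.
The 3 values of 1 occupy positions 3–5 → average rank 4.
The 2 values of 20 occupy positions 7–8 → average rank (7+8)/2 = 7.5.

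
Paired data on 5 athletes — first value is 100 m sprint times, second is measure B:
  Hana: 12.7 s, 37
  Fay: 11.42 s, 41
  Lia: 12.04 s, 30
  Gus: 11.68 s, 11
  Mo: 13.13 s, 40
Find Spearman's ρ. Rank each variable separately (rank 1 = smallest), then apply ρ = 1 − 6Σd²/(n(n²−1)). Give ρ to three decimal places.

Ranks of variable 1: 4, 1, 3, 2, 5
Ranks of variable 2: 3, 5, 2, 1, 4
d = r₁ − r₂: 1, -4, 1, 1, 1
d²: 1, 16, 1, 1, 1; Σd² = 20
ρ = 1 − 6·20/(5·24) = 1 − 120/120 = 0.000

0.000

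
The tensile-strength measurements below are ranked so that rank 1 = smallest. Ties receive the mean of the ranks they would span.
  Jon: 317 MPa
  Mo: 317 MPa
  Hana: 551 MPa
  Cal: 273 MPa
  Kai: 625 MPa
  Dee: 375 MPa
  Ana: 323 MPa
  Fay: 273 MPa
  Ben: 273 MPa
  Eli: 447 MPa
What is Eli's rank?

8

Sorted (ascending): 273, 273, 273, 317, 317, 323, 375, 447, 551, 625
The 3 values of 273 occupy positions 1–3 → average rank 2.
The 2 values of 317 occupy positions 4–5 → average rank (4+5)/2 = 4.5.
Eli has value 447 MPa → rank 8.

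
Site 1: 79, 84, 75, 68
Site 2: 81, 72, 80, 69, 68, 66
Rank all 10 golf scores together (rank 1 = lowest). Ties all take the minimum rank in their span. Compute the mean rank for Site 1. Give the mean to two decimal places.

6.25

Sorted (ascending): 66, 68, 68, 69, 72, 75, 79, 80, 81, 84
The 2 values of 68 occupy positions 2–3 → each gets rank 2.
Site 1 values → pooled ranks: 79→7, 84→10, 75→6, 68→2
Mean rank = (7 + 10 + 6 + 2) / 4 = 6.25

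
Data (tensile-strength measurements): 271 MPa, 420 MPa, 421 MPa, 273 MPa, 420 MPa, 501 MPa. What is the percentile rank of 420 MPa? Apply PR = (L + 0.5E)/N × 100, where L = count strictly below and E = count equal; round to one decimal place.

50.0

N = 6.
Strictly below 420: 2. Equal to 420: 2.
PR = (2 + 0.5·2)/6 × 100 = 50.0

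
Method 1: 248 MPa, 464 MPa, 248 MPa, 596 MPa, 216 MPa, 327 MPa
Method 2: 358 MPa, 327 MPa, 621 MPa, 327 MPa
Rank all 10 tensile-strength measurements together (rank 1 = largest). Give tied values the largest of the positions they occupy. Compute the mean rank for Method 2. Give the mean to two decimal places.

Sorted (descending): 621, 596, 464, 358, 327, 327, 327, 248, 248, 216
The 3 values of 327 occupy positions 5–7 → each gets rank 7.
The 2 values of 248 occupy positions 8–9 → each gets rank 9.
Method 2 values → pooled ranks: 358→4, 327→7, 621→1, 327→7
Mean rank = (4 + 7 + 1 + 7) / 4 = 4.75

4.75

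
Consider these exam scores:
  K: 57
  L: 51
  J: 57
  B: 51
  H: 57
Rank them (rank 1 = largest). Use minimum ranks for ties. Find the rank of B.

Sorted (descending): 57, 57, 57, 51, 51
The 3 values of 57 occupy positions 1–3 → each gets rank 1.
The 2 values of 51 occupy positions 4–5 → each gets rank 4.
B has value 51 → rank 4.

4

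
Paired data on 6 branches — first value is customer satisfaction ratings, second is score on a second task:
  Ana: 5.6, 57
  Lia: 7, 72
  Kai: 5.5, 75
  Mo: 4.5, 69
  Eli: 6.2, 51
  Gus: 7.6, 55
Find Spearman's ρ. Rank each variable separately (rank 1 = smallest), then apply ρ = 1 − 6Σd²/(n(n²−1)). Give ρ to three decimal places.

-0.429

Ranks of variable 1: 3, 5, 2, 1, 4, 6
Ranks of variable 2: 3, 5, 6, 4, 1, 2
d = r₁ − r₂: 0, 0, -4, -3, 3, 4
d²: 0, 0, 16, 9, 9, 16; Σd² = 50
ρ = 1 − 6·50/(6·35) = 1 − 300/210 = -0.429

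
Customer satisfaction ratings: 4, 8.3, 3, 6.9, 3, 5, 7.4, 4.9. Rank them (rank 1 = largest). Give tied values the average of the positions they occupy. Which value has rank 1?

Sorted (descending): 8.3, 7.4, 6.9, 5, 4.9, 4, 3, 3
The 2 values of 3 occupy positions 7–8 → average rank (7+8)/2 = 7.5.
Rank 1 → value 8.3.

8.3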